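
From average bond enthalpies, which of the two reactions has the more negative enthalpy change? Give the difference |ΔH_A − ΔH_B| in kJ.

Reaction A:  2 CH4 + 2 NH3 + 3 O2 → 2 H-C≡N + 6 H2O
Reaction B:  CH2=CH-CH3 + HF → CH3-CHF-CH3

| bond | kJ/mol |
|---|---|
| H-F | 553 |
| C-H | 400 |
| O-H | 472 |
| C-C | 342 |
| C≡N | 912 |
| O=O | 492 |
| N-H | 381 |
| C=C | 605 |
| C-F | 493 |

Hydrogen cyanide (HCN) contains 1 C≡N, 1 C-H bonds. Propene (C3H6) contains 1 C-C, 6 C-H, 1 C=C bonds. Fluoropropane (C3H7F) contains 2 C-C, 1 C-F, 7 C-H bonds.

Reaction A:
  Bonds broken (reactants):
    C-H: 8 × 400 = 3200
    N-H: 6 × 381 = 2286
    O=O: 3 × 492 = 1476
    Σ(broken) = 6962 kJ
  Bonds formed (products):
    C≡N: 2 × 912 = 1824
    C-H: 2 × 400 = 800
    O-H: 12 × 472 = 5664
    Σ(formed) = 8288 kJ
  ΔH_A = 6962 − 8288 = −1326 kJ
Reaction B:
  Bonds broken (reactants):
    C-C: 1 × 342 = 342
    C-H: 6 × 400 = 2400
    C=C: 1 × 605 = 605
    H-F: 1 × 553 = 553
    Σ(broken) = 3900 kJ
  Bonds formed (products):
    C-C: 2 × 342 = 684
    C-F: 1 × 493 = 493
    C-H: 7 × 400 = 2800
    Σ(formed) = 3977 kJ
  ΔH_B = 3900 − 3977 = −77 kJ
ΔH_A − ΔH_B = −1249 kJ, so reaction A has the more negative ΔH; |ΔH_A − ΔH_B| = 1249 kJ.

Reaction A, by 1249 kJ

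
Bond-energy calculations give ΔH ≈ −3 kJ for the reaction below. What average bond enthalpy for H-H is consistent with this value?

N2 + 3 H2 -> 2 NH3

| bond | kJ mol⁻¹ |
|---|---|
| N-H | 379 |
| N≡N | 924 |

D(H-H) ≈ 449 kJ/mol

Let D be the H-H bond energy.
Σ(broken) = 3×D + 1×924 = 924 + 3D
Σ(formed) = 6×379 = 2274
ΔH = Σ(broken) − Σ(formed) = (924 + 3D) − (2274) = −1350 + 3D
Setting this equal to −3 kJ gives 3D = 1347, so D = 449 kJ/mol.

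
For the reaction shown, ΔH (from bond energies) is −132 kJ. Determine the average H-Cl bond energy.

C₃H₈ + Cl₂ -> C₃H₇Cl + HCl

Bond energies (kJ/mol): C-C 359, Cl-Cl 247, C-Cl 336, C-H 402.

D(H-Cl) ≈ 445 kJ/mol

Let D be the H-Cl bond energy.
Σ(broken) = 2×359 + 8×402 + 1×247 = 4181
Σ(formed) = 2×359 + 1×336 + 7×402 + 1×D = 3868 + D
ΔH = Σ(broken) − Σ(formed) = (4181) − (3868 + D) = +313 − D
Setting this equal to −132 kJ gives D = 445 kJ/mol.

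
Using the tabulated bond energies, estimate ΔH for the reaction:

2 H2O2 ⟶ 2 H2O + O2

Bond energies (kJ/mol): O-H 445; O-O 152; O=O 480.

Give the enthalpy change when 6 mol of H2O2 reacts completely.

ΔH = −528 kJ

Bonds broken (reactants):
  O-H: 4 × 445 = 1780
  O-O: 2 × 152 = 304
  Σ(broken) = 2084 kJ
Bonds formed (products):
  O-H: 4 × 445 = 1780
  O=O: 1 × 480 = 480
  Σ(formed) = 2260 kJ
ΔH = Σ(broken) − Σ(formed) = 2084 − 2260 = −176 kJ
For 3× the reaction as written: 3 × (−176) = −528 kJ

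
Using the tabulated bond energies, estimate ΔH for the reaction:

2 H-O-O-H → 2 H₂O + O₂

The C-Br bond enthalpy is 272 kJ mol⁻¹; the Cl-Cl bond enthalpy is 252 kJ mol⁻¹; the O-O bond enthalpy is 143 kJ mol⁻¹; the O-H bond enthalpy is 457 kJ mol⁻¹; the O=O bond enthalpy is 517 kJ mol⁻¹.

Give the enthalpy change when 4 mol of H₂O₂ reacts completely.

Bonds broken (reactants):
  O-H: 4 × 457 = 1828
  O-O: 2 × 143 = 286
  Σ(broken) = 2114 kJ
Bonds formed (products):
  O-H: 4 × 457 = 1828
  O=O: 1 × 517 = 517
  Σ(formed) = 2345 kJ
ΔH = Σ(broken) − Σ(formed) = 2114 − 2345 = −231 kJ
For 2× the reaction as written: 2 × (−231) = −462 kJ

ΔH = −462 kJ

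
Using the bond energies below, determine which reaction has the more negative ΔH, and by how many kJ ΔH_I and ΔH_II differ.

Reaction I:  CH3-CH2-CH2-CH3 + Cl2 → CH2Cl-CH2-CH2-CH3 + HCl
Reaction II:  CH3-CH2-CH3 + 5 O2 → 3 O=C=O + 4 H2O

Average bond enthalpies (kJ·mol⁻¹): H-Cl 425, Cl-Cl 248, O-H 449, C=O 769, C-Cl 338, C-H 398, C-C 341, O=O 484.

Reaction II, by 1803 kJ

Reaction I:
  Bonds broken (reactants):
    C-C: 3 × 341 = 1023
    C-H: 10 × 398 = 3980
    Cl-Cl: 1 × 248 = 248
    Σ(broken) = 5251 kJ
  Bonds formed (products):
    C-C: 3 × 341 = 1023
    C-Cl: 1 × 338 = 338
    C-H: 9 × 398 = 3582
    H-Cl: 1 × 425 = 425
    Σ(formed) = 5368 kJ
  ΔH_I = 5251 − 5368 = −117 kJ
Reaction II:
  Bonds broken (reactants):
    C-C: 2 × 341 = 682
    C-H: 8 × 398 = 3184
    O=O: 5 × 484 = 2420
    Σ(broken) = 6286 kJ
  Bonds formed (products):
    C=O: 6 × 769 = 4614
    O-H: 8 × 449 = 3592
    Σ(formed) = 8206 kJ
  ΔH_II = 6286 − 8206 = −1920 kJ
ΔH_I − ΔH_II = +1803 kJ, so reaction II has the more negative ΔH; |ΔH_I − ΔH_II| = 1803 kJ.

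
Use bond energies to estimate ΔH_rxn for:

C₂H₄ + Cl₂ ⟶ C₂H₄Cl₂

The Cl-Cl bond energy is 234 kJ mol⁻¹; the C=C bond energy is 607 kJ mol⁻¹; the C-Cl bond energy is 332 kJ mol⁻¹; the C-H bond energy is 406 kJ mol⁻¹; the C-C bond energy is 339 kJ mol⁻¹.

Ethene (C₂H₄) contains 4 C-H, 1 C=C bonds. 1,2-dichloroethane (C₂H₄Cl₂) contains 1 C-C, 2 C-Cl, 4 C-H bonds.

ΔH ≈ −162 kJ

Bonds broken (reactants):
  C-H: 4 × 406 = 1624
  C=C: 1 × 607 = 607
  Cl-Cl: 1 × 234 = 234
  Σ(broken) = 2465 kJ
Bonds formed (products):
  C-C: 1 × 339 = 339
  C-Cl: 2 × 332 = 664
  C-H: 4 × 406 = 1624
  Σ(formed) = 2627 kJ
ΔH = Σ(broken) − Σ(formed) = 2465 − 2627 = −162 kJ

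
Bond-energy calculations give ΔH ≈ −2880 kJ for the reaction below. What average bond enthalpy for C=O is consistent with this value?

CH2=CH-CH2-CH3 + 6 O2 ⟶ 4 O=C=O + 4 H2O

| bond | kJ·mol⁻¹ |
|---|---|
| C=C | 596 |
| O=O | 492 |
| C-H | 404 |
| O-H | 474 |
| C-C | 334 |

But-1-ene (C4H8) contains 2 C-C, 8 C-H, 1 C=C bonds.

D(C=O) ≈ 817 kJ/mol

Let D be the C=O bond energy.
Σ(broken) = 2×334 + 8×404 + 1×596 + 6×492 = 7448
Σ(formed) = 8×D + 8×474 = 3792 + 8D
ΔH = Σ(broken) − Σ(formed) = (7448) − (3792 + 8D) = +3656 − 8D
Setting this equal to −2880 kJ gives 8D = 6536, so D = 817 kJ/mol.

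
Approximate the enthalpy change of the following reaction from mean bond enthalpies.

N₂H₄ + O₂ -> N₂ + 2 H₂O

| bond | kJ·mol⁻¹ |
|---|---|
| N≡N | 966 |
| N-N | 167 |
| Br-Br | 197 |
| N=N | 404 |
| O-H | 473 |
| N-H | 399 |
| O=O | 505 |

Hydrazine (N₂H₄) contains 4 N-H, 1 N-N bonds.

ΔH ≈ −590 kJ

Bonds broken (reactants):
  N-H: 4 × 399 = 1596
  N-N: 1 × 167 = 167
  O=O: 1 × 505 = 505
  Σ(broken) = 2268 kJ
Bonds formed (products):
  N≡N: 1 × 966 = 966
  O-H: 4 × 473 = 1892
  Σ(formed) = 2858 kJ
ΔH = Σ(broken) − Σ(formed) = 2268 − 2858 = −590 kJ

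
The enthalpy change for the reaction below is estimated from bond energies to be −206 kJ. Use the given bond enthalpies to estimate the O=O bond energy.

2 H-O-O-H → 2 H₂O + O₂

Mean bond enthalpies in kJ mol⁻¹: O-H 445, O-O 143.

D(O=O) ≈ 492 kJ/mol

Let D be the O=O bond energy.
Σ(broken) = 4×445 + 2×143 = 2066
Σ(formed) = 4×445 + 1×D = 1780 + D
ΔH = Σ(broken) − Σ(formed) = (2066) − (1780 + D) = +286 − D
Setting this equal to −206 kJ gives D = 492 kJ/mol.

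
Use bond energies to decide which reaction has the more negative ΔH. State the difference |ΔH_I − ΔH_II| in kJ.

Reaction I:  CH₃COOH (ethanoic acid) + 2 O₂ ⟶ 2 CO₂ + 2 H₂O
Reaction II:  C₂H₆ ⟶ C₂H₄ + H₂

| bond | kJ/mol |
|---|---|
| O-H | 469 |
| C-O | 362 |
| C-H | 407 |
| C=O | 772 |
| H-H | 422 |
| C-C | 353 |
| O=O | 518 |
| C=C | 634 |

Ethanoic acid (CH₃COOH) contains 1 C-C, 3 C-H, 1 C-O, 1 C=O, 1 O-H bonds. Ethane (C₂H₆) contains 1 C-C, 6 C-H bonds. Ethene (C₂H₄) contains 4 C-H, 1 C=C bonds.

Reaction I, by 862 kJ

Reaction I:
  Bonds broken (reactants):
    C-C: 1 × 353 = 353
    C-H: 3 × 407 = 1221
    C-O: 1 × 362 = 362
    C=O: 1 × 772 = 772
    O-H: 1 × 469 = 469
    O=O: 2 × 518 = 1036
    Σ(broken) = 4213 kJ
  Bonds formed (products):
    C=O: 4 × 772 = 3088
    O-H: 4 × 469 = 1876
    Σ(formed) = 4964 kJ
  ΔH_I = 4213 − 4964 = −751 kJ
Reaction II:
  Bonds broken (reactants):
    C-C: 1 × 353 = 353
    C-H: 6 × 407 = 2442
    Σ(broken) = 2795 kJ
  Bonds formed (products):
    C-H: 4 × 407 = 1628
    C=C: 1 × 634 = 634
    H-H: 1 × 422 = 422
    Σ(formed) = 2684 kJ
  ΔH_II = 2795 − 2684 = +111 kJ
ΔH_I − ΔH_II = −862 kJ, so reaction I has the more negative ΔH; |ΔH_I − ΔH_II| = 862 kJ.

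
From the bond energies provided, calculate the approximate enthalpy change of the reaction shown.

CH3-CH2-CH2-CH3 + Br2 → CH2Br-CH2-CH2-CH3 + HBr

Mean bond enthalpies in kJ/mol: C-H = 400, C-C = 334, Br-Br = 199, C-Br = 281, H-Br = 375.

Bonds broken (reactants):
  Br-Br: 1 × 199 = 199
  C-C: 3 × 334 = 1002
  C-H: 10 × 400 = 4000
  Σ(broken) = 5201 kJ
Bonds formed (products):
  C-Br: 1 × 281 = 281
  C-C: 3 × 334 = 1002
  C-H: 9 × 400 = 3600
  H-Br: 1 × 375 = 375
  Σ(formed) = 5258 kJ
ΔH = Σ(broken) − Σ(formed) = 5201 − 5258 = −57 kJ

ΔH ≈ −57 kJ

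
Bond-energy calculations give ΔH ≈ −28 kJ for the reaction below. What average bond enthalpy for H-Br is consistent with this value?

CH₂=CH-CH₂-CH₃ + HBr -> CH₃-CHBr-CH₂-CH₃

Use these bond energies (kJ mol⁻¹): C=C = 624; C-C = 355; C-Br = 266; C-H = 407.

Let D be the H-Br bond energy.
Σ(broken) = 2×355 + 8×407 + 1×624 + 1×D = 4590 + D
Σ(formed) = 1×266 + 3×355 + 9×407 = 4994
ΔH = Σ(broken) − Σ(formed) = (4590 + D) − (4994) = −404 + D
Setting this equal to −28 kJ gives D = 376 kJ/mol.

D(H-Br) ≈ 376 kJ/mol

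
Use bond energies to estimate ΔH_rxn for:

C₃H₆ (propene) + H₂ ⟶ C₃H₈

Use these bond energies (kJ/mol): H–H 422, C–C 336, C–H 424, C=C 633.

Bonds broken (reactants):
  C–C: 1 × 336 = 336
  C–H: 6 × 424 = 2544
  C=C: 1 × 633 = 633
  H–H: 1 × 422 = 422
  Σ(broken) = 3935 kJ
Bonds formed (products):
  C–C: 2 × 336 = 672
  C–H: 8 × 424 = 3392
  Σ(formed) = 4064 kJ
ΔH = Σ(broken) − Σ(formed) = 3935 − 4064 = −129 kJ

ΔH ≈ −129 kJ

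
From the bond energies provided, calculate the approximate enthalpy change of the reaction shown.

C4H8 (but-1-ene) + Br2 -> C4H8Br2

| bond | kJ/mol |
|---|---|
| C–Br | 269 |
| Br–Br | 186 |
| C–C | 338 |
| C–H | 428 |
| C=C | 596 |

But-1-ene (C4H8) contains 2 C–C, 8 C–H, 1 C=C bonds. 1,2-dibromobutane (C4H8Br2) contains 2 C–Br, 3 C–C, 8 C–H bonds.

Bonds broken (reactants):
  Br–Br: 1 × 186 = 186
  C–C: 2 × 338 = 676
  C–H: 8 × 428 = 3424
  C=C: 1 × 596 = 596
  Σ(broken) = 4882 kJ
Bonds formed (products):
  C–Br: 2 × 269 = 538
  C–C: 3 × 338 = 1014
  C–H: 8 × 428 = 3424
  Σ(formed) = 4976 kJ
ΔH = Σ(broken) − Σ(formed) = 4882 − 4976 = −94 kJ

ΔH ≈ −94 kJ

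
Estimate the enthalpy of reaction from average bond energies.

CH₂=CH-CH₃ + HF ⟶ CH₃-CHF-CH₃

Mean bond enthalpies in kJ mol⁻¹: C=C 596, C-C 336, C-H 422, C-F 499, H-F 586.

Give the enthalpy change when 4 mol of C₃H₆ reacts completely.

Bonds broken (reactants):
  C-C: 1 × 336 = 336
  C-H: 6 × 422 = 2532
  C=C: 1 × 596 = 596
  H-F: 1 × 586 = 586
  Σ(broken) = 4050 kJ
Bonds formed (products):
  C-C: 2 × 336 = 672
  C-F: 1 × 499 = 499
  C-H: 7 × 422 = 2954
  Σ(formed) = 4125 kJ
ΔH = Σ(broken) − Σ(formed) = 4050 − 4125 = −75 kJ
For 4× the reaction as written: 4 × (−75) = −300 kJ

ΔH = −300 kJ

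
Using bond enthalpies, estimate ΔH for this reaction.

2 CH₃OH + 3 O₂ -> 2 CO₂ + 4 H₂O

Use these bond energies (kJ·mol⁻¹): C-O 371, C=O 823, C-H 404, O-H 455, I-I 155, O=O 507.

Bonds broken (reactants):
  C-H: 6 × 404 = 2424
  C-O: 2 × 371 = 742
  O-H: 2 × 455 = 910
  O=O: 3 × 507 = 1521
  Σ(broken) = 5597 kJ
Bonds formed (products):
  C=O: 4 × 823 = 3292
  O-H: 8 × 455 = 3640
  Σ(formed) = 6932 kJ
ΔH = Σ(broken) − Σ(formed) = 5597 − 6932 = −1335 kJ

ΔH ≈ −1335 kJ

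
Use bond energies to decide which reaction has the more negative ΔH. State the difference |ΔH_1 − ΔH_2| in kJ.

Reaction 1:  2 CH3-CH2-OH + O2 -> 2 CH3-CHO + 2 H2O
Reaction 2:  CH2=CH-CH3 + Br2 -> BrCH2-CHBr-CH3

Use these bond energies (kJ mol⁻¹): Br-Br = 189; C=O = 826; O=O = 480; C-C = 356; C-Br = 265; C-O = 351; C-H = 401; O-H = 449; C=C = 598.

Reaction 1, by 467 kJ

Reaction 1:
  Bonds broken (reactants):
    C-C: 2 × 356 = 712
    C-H: 10 × 401 = 4010
    C-O: 2 × 351 = 702
    O-H: 2 × 449 = 898
    O=O: 1 × 480 = 480
    Σ(broken) = 6802 kJ
  Bonds formed (products):
    C-C: 2 × 356 = 712
    C-H: 8 × 401 = 3208
    C=O: 2 × 826 = 1652
    O-H: 4 × 449 = 1796
    Σ(formed) = 7368 kJ
  ΔH_1 = 6802 − 7368 = −566 kJ
Reaction 2:
  Bonds broken (reactants):
    Br-Br: 1 × 189 = 189
    C-C: 1 × 356 = 356
    C-H: 6 × 401 = 2406
    C=C: 1 × 598 = 598
    Σ(broken) = 3549 kJ
  Bonds formed (products):
    C-Br: 2 × 265 = 530
    C-C: 2 × 356 = 712
    C-H: 6 × 401 = 2406
    Σ(formed) = 3648 kJ
  ΔH_2 = 3549 − 3648 = −99 kJ
ΔH_1 − ΔH_2 = −467 kJ, so reaction 1 has the more negative ΔH; |ΔH_1 − ΔH_2| = 467 kJ.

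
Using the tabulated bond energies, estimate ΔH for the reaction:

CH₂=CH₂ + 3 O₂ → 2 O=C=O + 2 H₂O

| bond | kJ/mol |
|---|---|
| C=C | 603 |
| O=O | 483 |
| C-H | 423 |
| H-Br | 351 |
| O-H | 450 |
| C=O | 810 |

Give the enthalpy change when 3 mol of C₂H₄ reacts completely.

Bonds broken (reactants):
  C-H: 4 × 423 = 1692
  C=C: 1 × 603 = 603
  O=O: 3 × 483 = 1449
  Σ(broken) = 3744 kJ
Bonds formed (products):
  C=O: 4 × 810 = 3240
  O-H: 4 × 450 = 1800
  Σ(formed) = 5040 kJ
ΔH = Σ(broken) − Σ(formed) = 3744 − 5040 = −1296 kJ
For 3× the reaction as written: 3 × (−1296) = −3888 kJ

ΔH = −3888 kJ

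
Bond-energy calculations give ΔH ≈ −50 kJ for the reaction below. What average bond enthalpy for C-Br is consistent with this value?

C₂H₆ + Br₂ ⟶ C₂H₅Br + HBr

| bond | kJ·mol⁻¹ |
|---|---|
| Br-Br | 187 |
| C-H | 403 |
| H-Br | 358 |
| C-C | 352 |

D(C-Br) ≈ 282 kJ/mol

Let D be the C-Br bond energy.
Σ(broken) = 1×187 + 1×352 + 6×403 = 2957
Σ(formed) = 1×D + 1×352 + 5×403 + 1×358 = 2725 + D
ΔH = Σ(broken) − Σ(formed) = (2957) − (2725 + D) = +232 − D
Setting this equal to −50 kJ gives D = 282 kJ/mol.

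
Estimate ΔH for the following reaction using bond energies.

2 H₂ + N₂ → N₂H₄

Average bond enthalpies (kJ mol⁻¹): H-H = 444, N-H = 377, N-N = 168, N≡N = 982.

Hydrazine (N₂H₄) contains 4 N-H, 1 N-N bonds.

ΔH ≈ +194 kJ

Bonds broken (reactants):
  H-H: 2 × 444 = 888
  N≡N: 1 × 982 = 982
  Σ(broken) = 1870 kJ
Bonds formed (products):
  N-H: 4 × 377 = 1508
  N-N: 1 × 168 = 168
  Σ(formed) = 1676 kJ
ΔH = Σ(broken) − Σ(formed) = 1870 − 1676 = +194 kJ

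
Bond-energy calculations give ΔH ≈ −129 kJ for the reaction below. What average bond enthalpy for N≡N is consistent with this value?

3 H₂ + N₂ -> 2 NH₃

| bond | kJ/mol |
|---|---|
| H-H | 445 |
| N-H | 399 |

D(N≡N) ≈ 930 kJ/mol

Let D be the N≡N bond energy.
Σ(broken) = 3×445 + 1×D = 1335 + D
Σ(formed) = 6×399 = 2394
ΔH = Σ(broken) − Σ(formed) = (1335 + D) − (2394) = −1059 + D
Setting this equal to −129 kJ gives D = 930 kJ/mol.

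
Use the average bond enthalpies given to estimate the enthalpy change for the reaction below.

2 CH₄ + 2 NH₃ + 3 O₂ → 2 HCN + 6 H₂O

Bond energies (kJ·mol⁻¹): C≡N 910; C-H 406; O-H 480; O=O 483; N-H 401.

ΔH ≈ −1289 kJ

Bonds broken (reactants):
  C-H: 8 × 406 = 3248
  N-H: 6 × 401 = 2406
  O=O: 3 × 483 = 1449
  Σ(broken) = 7103 kJ
Bonds formed (products):
  C≡N: 2 × 910 = 1820
  C-H: 2 × 406 = 812
  O-H: 12 × 480 = 5760
  Σ(formed) = 8392 kJ
ΔH = Σ(broken) − Σ(formed) = 7103 − 8392 = −1289 kJ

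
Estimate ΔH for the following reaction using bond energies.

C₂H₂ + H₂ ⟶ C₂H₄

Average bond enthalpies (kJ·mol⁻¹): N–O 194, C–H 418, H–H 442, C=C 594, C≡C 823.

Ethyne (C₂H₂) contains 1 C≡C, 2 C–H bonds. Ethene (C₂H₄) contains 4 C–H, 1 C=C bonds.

Bonds broken (reactants):
  C≡C: 1 × 823 = 823
  C–H: 2 × 418 = 836
  H–H: 1 × 442 = 442
  Σ(broken) = 2101 kJ
Bonds formed (products):
  C–H: 4 × 418 = 1672
  C=C: 1 × 594 = 594
  Σ(formed) = 2266 kJ
ΔH = Σ(broken) − Σ(formed) = 2101 − 2266 = −165 kJ

ΔH ≈ −165 kJ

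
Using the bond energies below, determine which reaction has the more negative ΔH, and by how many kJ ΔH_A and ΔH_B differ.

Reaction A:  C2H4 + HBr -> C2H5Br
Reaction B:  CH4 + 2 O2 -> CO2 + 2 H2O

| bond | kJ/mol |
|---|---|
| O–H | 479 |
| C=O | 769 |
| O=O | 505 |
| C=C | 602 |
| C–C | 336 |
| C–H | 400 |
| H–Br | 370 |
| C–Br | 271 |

Reaction B, by 809 kJ

Reaction A:
  Bonds broken (reactants):
    C–H: 4 × 400 = 1600
    C=C: 1 × 602 = 602
    H–Br: 1 × 370 = 370
    Σ(broken) = 2572 kJ
  Bonds formed (products):
    C–Br: 1 × 271 = 271
    C–C: 1 × 336 = 336
    C–H: 5 × 400 = 2000
    Σ(formed) = 2607 kJ
  ΔH_A = 2572 − 2607 = −35 kJ
Reaction B:
  Bonds broken (reactants):
    C–H: 4 × 400 = 1600
    O=O: 2 × 505 = 1010
    Σ(broken) = 2610 kJ
  Bonds formed (products):
    C=O: 2 × 769 = 1538
    O–H: 4 × 479 = 1916
    Σ(formed) = 3454 kJ
  ΔH_B = 2610 − 3454 = −844 kJ
ΔH_A − ΔH_B = +809 kJ, so reaction B has the more negative ΔH; |ΔH_A − ΔH_B| = 809 kJ.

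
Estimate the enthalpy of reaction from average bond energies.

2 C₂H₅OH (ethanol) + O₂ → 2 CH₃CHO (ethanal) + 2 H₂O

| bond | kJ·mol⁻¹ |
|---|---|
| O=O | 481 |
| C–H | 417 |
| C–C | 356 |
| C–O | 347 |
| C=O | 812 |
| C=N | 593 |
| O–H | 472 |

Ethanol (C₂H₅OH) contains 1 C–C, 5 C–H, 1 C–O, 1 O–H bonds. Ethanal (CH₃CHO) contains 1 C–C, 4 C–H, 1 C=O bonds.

Bonds broken (reactants):
  C–C: 2 × 356 = 712
  C–H: 10 × 417 = 4170
  C–O: 2 × 347 = 694
  O–H: 2 × 472 = 944
  O=O: 1 × 481 = 481
  Σ(broken) = 7001 kJ
Bonds formed (products):
  C–C: 2 × 356 = 712
  C–H: 8 × 417 = 3336
  C=O: 2 × 812 = 1624
  O–H: 4 × 472 = 1888
  Σ(formed) = 7560 kJ
ΔH = Σ(broken) − Σ(formed) = 7001 − 7560 = −559 kJ

ΔH ≈ −559 kJ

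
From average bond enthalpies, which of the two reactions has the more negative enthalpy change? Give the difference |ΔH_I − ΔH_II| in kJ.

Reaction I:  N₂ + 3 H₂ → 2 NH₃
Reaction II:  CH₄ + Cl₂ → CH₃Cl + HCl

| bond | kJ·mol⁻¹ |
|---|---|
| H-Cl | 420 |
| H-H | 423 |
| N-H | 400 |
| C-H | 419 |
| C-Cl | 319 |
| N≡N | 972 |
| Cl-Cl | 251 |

Reaction I, by 90 kJ

Reaction I:
  Bonds broken (reactants):
    H-H: 3 × 423 = 1269
    N≡N: 1 × 972 = 972
    Σ(broken) = 2241 kJ
  Bonds formed (products):
    N-H: 6 × 400 = 2400
    Σ(formed) = 2400 kJ
  ΔH_I = 2241 − 2400 = −159 kJ
Reaction II:
  Bonds broken (reactants):
    C-H: 4 × 419 = 1676
    Cl-Cl: 1 × 251 = 251
    Σ(broken) = 1927 kJ
  Bonds formed (products):
    C-Cl: 1 × 319 = 319
    C-H: 3 × 419 = 1257
    H-Cl: 1 × 420 = 420
    Σ(formed) = 1996 kJ
  ΔH_II = 1927 − 1996 = −69 kJ
ΔH_I − ΔH_II = −90 kJ, so reaction I has the more negative ΔH; |ΔH_I − ΔH_II| = 90 kJ.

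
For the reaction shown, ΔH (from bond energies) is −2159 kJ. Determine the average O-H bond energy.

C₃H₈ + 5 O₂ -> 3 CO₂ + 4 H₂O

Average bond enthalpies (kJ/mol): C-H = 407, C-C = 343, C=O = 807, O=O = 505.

Let D be the O-H bond energy.
Σ(broken) = 2×343 + 8×407 + 5×505 = 6467
Σ(formed) = 6×807 + 8×D = 4842 + 8D
ΔH = Σ(broken) − Σ(formed) = (6467) − (4842 + 8D) = +1625 − 8D
Setting this equal to −2159 kJ gives 8D = 3784, so D = 473 kJ/mol.

D(O-H) ≈ 473 kJ/mol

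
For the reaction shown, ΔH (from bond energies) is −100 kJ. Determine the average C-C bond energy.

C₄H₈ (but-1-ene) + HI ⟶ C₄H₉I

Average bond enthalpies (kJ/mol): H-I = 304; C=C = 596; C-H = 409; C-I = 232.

Let D be the C-C bond energy.
Σ(broken) = 2×D + 8×409 + 1×596 + 1×304 = 4172 + 2D
Σ(formed) = 3×D + 9×409 + 1×232 = 3913 + 3D
ΔH = Σ(broken) − Σ(formed) = (4172 + 2D) − (3913 + 3D) = +259 − D
Setting this equal to −100 kJ gives D = 359 kJ/mol.

D(C-C) ≈ 359 kJ/mol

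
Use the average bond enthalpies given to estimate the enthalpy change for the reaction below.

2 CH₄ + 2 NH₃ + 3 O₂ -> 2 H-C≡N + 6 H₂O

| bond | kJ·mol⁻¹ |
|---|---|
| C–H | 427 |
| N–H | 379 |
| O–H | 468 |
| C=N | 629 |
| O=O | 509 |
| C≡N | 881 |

ΔH ≈ −1015 kJ

Bonds broken (reactants):
  C–H: 8 × 427 = 3416
  N–H: 6 × 379 = 2274
  O=O: 3 × 509 = 1527
  Σ(broken) = 7217 kJ
Bonds formed (products):
  C≡N: 2 × 881 = 1762
  C–H: 2 × 427 = 854
  O–H: 12 × 468 = 5616
  Σ(formed) = 8232 kJ
ΔH = Σ(broken) − Σ(formed) = 7217 − 8232 = −1015 kJ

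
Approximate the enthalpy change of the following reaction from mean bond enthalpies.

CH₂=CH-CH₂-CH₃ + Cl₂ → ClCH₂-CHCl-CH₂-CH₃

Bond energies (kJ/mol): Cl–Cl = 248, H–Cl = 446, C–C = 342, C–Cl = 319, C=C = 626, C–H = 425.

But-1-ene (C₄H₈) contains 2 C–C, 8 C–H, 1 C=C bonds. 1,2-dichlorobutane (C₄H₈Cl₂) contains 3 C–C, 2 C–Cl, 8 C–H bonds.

ΔH ≈ −106 kJ

Bonds broken (reactants):
  C–C: 2 × 342 = 684
  C–H: 8 × 425 = 3400
  C=C: 1 × 626 = 626
  Cl–Cl: 1 × 248 = 248
  Σ(broken) = 4958 kJ
Bonds formed (products):
  C–C: 3 × 342 = 1026
  C–Cl: 2 × 319 = 638
  C–H: 8 × 425 = 3400
  Σ(formed) = 5064 kJ
ΔH = Σ(broken) − Σ(formed) = 4958 − 5064 = −106 kJ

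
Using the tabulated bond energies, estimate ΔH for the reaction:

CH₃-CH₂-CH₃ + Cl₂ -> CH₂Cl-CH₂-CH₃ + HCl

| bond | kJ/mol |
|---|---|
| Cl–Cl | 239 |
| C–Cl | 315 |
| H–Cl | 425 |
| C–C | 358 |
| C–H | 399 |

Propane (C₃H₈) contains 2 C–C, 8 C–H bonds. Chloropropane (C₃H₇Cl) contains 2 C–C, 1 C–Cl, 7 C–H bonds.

Bonds broken (reactants):
  C–C: 2 × 358 = 716
  C–H: 8 × 399 = 3192
  Cl–Cl: 1 × 239 = 239
  Σ(broken) = 4147 kJ
Bonds formed (products):
  C–C: 2 × 358 = 716
  C–Cl: 1 × 315 = 315
  C–H: 7 × 399 = 2793
  H–Cl: 1 × 425 = 425
  Σ(formed) = 4249 kJ
ΔH = Σ(broken) − Σ(formed) = 4147 − 4249 = −102 kJ

ΔH ≈ −102 kJ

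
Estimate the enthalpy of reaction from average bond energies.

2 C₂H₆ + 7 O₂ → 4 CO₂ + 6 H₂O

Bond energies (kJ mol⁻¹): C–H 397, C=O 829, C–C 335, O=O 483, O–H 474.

ΔH ≈ −3505 kJ

Bonds broken (reactants):
  C–C: 2 × 335 = 670
  C–H: 12 × 397 = 4764
  O=O: 7 × 483 = 3381
  Σ(broken) = 8815 kJ
Bonds formed (products):
  C=O: 8 × 829 = 6632
  O–H: 12 × 474 = 5688
  Σ(formed) = 12320 kJ
ΔH = Σ(broken) − Σ(formed) = 8815 − 12320 = −3505 kJ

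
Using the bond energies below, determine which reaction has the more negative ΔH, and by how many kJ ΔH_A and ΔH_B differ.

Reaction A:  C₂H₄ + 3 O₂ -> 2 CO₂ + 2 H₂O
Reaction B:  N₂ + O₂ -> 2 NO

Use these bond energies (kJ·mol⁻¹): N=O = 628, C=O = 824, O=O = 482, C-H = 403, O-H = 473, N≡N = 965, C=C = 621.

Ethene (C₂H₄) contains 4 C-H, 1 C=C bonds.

Reaction A, by 1700 kJ

Reaction A:
  Bonds broken (reactants):
    C-H: 4 × 403 = 1612
    C=C: 1 × 621 = 621
    O=O: 3 × 482 = 1446
    Σ(broken) = 3679 kJ
  Bonds formed (products):
    C=O: 4 × 824 = 3296
    O-H: 4 × 473 = 1892
    Σ(formed) = 5188 kJ
  ΔH_A = 3679 − 5188 = −1509 kJ
Reaction B:
  Bonds broken (reactants):
    N≡N: 1 × 965 = 965
    O=O: 1 × 482 = 482
    Σ(broken) = 1447 kJ
  Bonds formed (products):
    N=O: 2 × 628 = 1256
    Σ(formed) = 1256 kJ
  ΔH_B = 1447 − 1256 = +191 kJ
ΔH_A − ΔH_B = −1700 kJ, so reaction A has the more negative ΔH; |ΔH_A − ΔH_B| = 1700 kJ.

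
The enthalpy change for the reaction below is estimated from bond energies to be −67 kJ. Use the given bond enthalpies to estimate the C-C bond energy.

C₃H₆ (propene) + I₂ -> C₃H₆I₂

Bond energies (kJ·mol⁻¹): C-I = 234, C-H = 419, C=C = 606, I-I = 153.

Let D be the C-C bond energy.
Σ(broken) = 1×D + 6×419 + 1×606 + 1×153 = 3273 + D
Σ(formed) = 2×D + 6×419 + 2×234 = 2982 + 2D
ΔH = Σ(broken) − Σ(formed) = (3273 + D) − (2982 + 2D) = +291 − D
Setting this equal to −67 kJ gives D = 358 kJ/mol.

D(C-C) ≈ 358 kJ/mol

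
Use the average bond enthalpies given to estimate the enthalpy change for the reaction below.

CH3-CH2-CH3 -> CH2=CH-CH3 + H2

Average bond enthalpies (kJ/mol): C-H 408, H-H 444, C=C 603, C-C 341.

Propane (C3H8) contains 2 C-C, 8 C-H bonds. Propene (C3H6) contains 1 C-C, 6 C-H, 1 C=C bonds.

ΔH ≈ +110 kJ

Bonds broken (reactants):
  C-C: 2 × 341 = 682
  C-H: 8 × 408 = 3264
  Σ(broken) = 3946 kJ
Bonds formed (products):
  C-C: 1 × 341 = 341
  C-H: 6 × 408 = 2448
  C=C: 1 × 603 = 603
  H-H: 1 × 444 = 444
  Σ(formed) = 3836 kJ
ΔH = Σ(broken) − Σ(formed) = 3946 − 3836 = +110 kJ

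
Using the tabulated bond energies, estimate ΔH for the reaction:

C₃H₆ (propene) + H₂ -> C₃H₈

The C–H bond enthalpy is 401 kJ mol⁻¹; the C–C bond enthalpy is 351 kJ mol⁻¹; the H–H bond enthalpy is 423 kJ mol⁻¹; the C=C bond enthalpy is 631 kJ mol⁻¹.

ΔH ≈ −99 kJ

Bonds broken (reactants):
  C–C: 1 × 351 = 351
  C–H: 6 × 401 = 2406
  C=C: 1 × 631 = 631
  H–H: 1 × 423 = 423
  Σ(broken) = 3811 kJ
Bonds formed (products):
  C–C: 2 × 351 = 702
  C–H: 8 × 401 = 3208
  Σ(formed) = 3910 kJ
ΔH = Σ(broken) − Σ(formed) = 3811 − 3910 = −99 kJ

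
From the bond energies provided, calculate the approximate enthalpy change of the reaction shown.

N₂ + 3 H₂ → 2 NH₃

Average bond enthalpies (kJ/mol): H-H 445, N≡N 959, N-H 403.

ΔH ≈ −124 kJ

Bonds broken (reactants):
  H-H: 3 × 445 = 1335
  N≡N: 1 × 959 = 959
  Σ(broken) = 2294 kJ
Bonds formed (products):
  N-H: 6 × 403 = 2418
  Σ(formed) = 2418 kJ
ΔH = Σ(broken) − Σ(formed) = 2294 − 2418 = −124 kJ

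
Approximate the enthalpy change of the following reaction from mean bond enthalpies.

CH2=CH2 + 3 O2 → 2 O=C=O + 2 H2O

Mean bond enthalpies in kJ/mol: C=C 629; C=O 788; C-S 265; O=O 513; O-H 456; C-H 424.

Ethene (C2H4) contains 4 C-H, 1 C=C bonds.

Bonds broken (reactants):
  C-H: 4 × 424 = 1696
  C=C: 1 × 629 = 629
  O=O: 3 × 513 = 1539
  Σ(broken) = 3864 kJ
Bonds formed (products):
  C=O: 4 × 788 = 3152
  O-H: 4 × 456 = 1824
  Σ(formed) = 4976 kJ
ΔH = Σ(broken) − Σ(formed) = 3864 − 4976 = −1112 kJ

ΔH ≈ −1112 kJ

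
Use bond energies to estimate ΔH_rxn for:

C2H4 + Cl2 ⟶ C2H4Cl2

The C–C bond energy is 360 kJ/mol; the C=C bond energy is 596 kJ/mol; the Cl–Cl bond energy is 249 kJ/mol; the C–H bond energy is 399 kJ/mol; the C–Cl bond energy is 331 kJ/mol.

Bonds broken (reactants):
  C–H: 4 × 399 = 1596
  C=C: 1 × 596 = 596
  Cl–Cl: 1 × 249 = 249
  Σ(broken) = 2441 kJ
Bonds formed (products):
  C–C: 1 × 360 = 360
  C–Cl: 2 × 331 = 662
  C–H: 4 × 399 = 1596
  Σ(formed) = 2618 kJ
ΔH = Σ(broken) − Σ(formed) = 2441 − 2618 = −177 kJ

ΔH ≈ −177 kJ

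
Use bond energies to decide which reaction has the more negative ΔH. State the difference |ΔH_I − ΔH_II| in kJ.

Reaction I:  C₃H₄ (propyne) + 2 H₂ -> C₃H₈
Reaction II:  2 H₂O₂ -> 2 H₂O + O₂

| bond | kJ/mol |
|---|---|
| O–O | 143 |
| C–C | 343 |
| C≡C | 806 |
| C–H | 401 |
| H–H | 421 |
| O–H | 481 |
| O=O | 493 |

Reaction I, by 92 kJ

Reaction I:
  Bonds broken (reactants):
    C≡C: 1 × 806 = 806
    C–C: 1 × 343 = 343
    C–H: 4 × 401 = 1604
    H–H: 2 × 421 = 842
    Σ(broken) = 3595 kJ
  Bonds formed (products):
    C–C: 2 × 343 = 686
    C–H: 8 × 401 = 3208
    Σ(formed) = 3894 kJ
  ΔH_I = 3595 − 3894 = −299 kJ
Reaction II:
  Bonds broken (reactants):
    O–H: 4 × 481 = 1924
    O–O: 2 × 143 = 286
    Σ(broken) = 2210 kJ
  Bonds formed (products):
    O–H: 4 × 481 = 1924
    O=O: 1 × 493 = 493
    Σ(formed) = 2417 kJ
  ΔH_II = 2210 − 2417 = −207 kJ
ΔH_I − ΔH_II = −92 kJ, so reaction I has the more negative ΔH; |ΔH_I − ΔH_II| = 92 kJ.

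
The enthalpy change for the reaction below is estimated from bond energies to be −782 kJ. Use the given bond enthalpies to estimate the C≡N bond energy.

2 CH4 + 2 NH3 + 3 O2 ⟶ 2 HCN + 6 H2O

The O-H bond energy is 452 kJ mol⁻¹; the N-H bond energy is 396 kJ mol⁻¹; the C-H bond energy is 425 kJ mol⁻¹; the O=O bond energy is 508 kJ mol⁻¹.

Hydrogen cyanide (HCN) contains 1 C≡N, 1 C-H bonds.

Let D be the C≡N bond energy.
Σ(broken) = 8×425 + 6×396 + 3×508 = 7300
Σ(formed) = 2×D + 2×425 + 12×452 = 6274 + 2D
ΔH = Σ(broken) − Σ(formed) = (7300) − (6274 + 2D) = +1026 − 2D
Setting this equal to −782 kJ gives 2D = 1808, so D = 904 kJ/mol.

D(C≡N) ≈ 904 kJ/mol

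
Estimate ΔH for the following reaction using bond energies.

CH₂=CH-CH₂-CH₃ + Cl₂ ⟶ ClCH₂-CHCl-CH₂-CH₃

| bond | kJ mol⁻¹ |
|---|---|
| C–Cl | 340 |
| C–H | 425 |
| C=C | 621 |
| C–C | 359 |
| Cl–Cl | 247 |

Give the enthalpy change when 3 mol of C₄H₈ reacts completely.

Bonds broken (reactants):
  C–C: 2 × 359 = 718
  C–H: 8 × 425 = 3400
  C=C: 1 × 621 = 621
  Cl–Cl: 1 × 247 = 247
  Σ(broken) = 4986 kJ
Bonds formed (products):
  C–C: 3 × 359 = 1077
  C–Cl: 2 × 340 = 680
  C–H: 8 × 425 = 3400
  Σ(formed) = 5157 kJ
ΔH = Σ(broken) − Σ(formed) = 4986 − 5157 = −171 kJ
For 3× the reaction as written: 3 × (−171) = −513 kJ

ΔH = −513 kJ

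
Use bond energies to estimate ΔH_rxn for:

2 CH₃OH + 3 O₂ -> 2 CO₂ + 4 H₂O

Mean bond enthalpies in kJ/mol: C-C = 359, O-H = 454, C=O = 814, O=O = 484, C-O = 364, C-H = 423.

ΔH ≈ −1262 kJ

Bonds broken (reactants):
  C-H: 6 × 423 = 2538
  C-O: 2 × 364 = 728
  O-H: 2 × 454 = 908
  O=O: 3 × 484 = 1452
  Σ(broken) = 5626 kJ
Bonds formed (products):
  C=O: 4 × 814 = 3256
  O-H: 8 × 454 = 3632
  Σ(formed) = 6888 kJ
ΔH = Σ(broken) − Σ(formed) = 5626 − 6888 = −1262 kJ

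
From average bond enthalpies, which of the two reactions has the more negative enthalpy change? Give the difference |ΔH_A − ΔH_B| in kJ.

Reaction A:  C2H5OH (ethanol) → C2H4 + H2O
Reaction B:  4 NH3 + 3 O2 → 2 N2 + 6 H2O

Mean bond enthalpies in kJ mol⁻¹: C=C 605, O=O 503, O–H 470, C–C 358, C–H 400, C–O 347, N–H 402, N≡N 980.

Reaction A:
  Bonds broken (reactants):
    C–C: 1 × 358 = 358
    C–H: 5 × 400 = 2000
    C–O: 1 × 347 = 347
    O–H: 1 × 470 = 470
    Σ(broken) = 3175 kJ
  Bonds formed (products):
    C–H: 4 × 400 = 1600
    C=C: 1 × 605 = 605
    O–H: 2 × 470 = 940
    Σ(formed) = 3145 kJ
  ΔH_A = 3175 − 3145 = +30 kJ
Reaction B:
  Bonds broken (reactants):
    N–H: 12 × 402 = 4824
    O=O: 3 × 503 = 1509
    Σ(broken) = 6333 kJ
  Bonds formed (products):
    N≡N: 2 × 980 = 1960
    O–H: 12 × 470 = 5640
    Σ(formed) = 7600 kJ
  ΔH_B = 6333 − 7600 = −1267 kJ
ΔH_A − ΔH_B = +1297 kJ, so reaction B has the more negative ΔH; |ΔH_A − ΔH_B| = 1297 kJ.

Reaction B, by 1297 kJ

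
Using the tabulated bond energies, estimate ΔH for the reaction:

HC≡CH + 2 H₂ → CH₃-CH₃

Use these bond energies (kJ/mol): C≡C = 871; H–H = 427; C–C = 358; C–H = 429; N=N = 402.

Bonds broken (reactants):
  C≡C: 1 × 871 = 871
  C–H: 2 × 429 = 858
  H–H: 2 × 427 = 854
  Σ(broken) = 2583 kJ
Bonds formed (products):
  C–C: 1 × 358 = 358
  C–H: 6 × 429 = 2574
  Σ(formed) = 2932 kJ
ΔH = Σ(broken) − Σ(formed) = 2583 − 2932 = −349 kJ

ΔH ≈ −349 kJ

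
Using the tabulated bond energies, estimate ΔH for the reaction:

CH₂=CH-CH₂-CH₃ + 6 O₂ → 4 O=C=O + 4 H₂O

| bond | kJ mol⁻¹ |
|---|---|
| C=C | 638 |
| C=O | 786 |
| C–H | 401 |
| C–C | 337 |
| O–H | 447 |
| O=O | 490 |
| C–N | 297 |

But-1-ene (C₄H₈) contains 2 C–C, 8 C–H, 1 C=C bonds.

Bonds broken (reactants):
  C–C: 2 × 337 = 674
  C–H: 8 × 401 = 3208
  C=C: 1 × 638 = 638
  O=O: 6 × 490 = 2940
  Σ(broken) = 7460 kJ
Bonds formed (products):
  C=O: 8 × 786 = 6288
  O–H: 8 × 447 = 3576
  Σ(formed) = 9864 kJ
ΔH = Σ(broken) − Σ(formed) = 7460 − 9864 = −2404 kJ

ΔH ≈ −2404 kJ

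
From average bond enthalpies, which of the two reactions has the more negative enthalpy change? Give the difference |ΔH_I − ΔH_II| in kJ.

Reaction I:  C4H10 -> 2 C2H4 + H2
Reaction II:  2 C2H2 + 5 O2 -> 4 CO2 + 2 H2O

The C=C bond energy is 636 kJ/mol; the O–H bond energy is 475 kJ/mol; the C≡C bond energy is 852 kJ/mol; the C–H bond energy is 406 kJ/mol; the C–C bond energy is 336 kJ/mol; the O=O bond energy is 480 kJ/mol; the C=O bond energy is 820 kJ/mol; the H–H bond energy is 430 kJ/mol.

Reaction I:
  Bonds broken (reactants):
    C–C: 3 × 336 = 1008
    C–H: 10 × 406 = 4060
    Σ(broken) = 5068 kJ
  Bonds formed (products):
    C–H: 8 × 406 = 3248
    C=C: 2 × 636 = 1272
    H–H: 1 × 430 = 430
    Σ(formed) = 4950 kJ
  ΔH_I = 5068 − 4950 = +118 kJ
Reaction II:
  Bonds broken (reactants):
    C≡C: 2 × 852 = 1704
    C–H: 4 × 406 = 1624
    O=O: 5 × 480 = 2400
    Σ(broken) = 5728 kJ
  Bonds formed (products):
    C=O: 8 × 820 = 6560
    O–H: 4 × 475 = 1900
    Σ(formed) = 8460 kJ
  ΔH_II = 5728 − 8460 = −2732 kJ
ΔH_I − ΔH_II = +2850 kJ, so reaction II has the more negative ΔH; |ΔH_I − ΔH_II| = 2850 kJ.

Reaction II, by 2850 kJ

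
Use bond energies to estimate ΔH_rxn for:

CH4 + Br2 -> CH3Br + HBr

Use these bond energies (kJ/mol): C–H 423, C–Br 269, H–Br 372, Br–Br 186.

ΔH ≈ −32 kJ

Bonds broken (reactants):
  Br–Br: 1 × 186 = 186
  C–H: 4 × 423 = 1692
  Σ(broken) = 1878 kJ
Bonds formed (products):
  C–Br: 1 × 269 = 269
  C–H: 3 × 423 = 1269
  H–Br: 1 × 372 = 372
  Σ(formed) = 1910 kJ
ΔH = Σ(broken) − Σ(formed) = 1878 − 1910 = −32 kJ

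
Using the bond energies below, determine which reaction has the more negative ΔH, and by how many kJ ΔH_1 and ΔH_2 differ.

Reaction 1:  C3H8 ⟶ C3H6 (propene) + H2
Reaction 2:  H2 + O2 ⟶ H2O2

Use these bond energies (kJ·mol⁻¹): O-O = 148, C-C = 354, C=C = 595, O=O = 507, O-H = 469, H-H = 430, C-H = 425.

Reaction 2, by 328 kJ

Reaction 1:
  Bonds broken (reactants):
    C-C: 2 × 354 = 708
    C-H: 8 × 425 = 3400
    Σ(broken) = 4108 kJ
  Bonds formed (products):
    C-C: 1 × 354 = 354
    C-H: 6 × 425 = 2550
    C=C: 1 × 595 = 595
    H-H: 1 × 430 = 430
    Σ(formed) = 3929 kJ
  ΔH_1 = 4108 − 3929 = +179 kJ
Reaction 2:
  Bonds broken (reactants):
    H-H: 1 × 430 = 430
    O=O: 1 × 507 = 507
    Σ(broken) = 937 kJ
  Bonds formed (products):
    O-H: 2 × 469 = 938
    O-O: 1 × 148 = 148
    Σ(formed) = 1086 kJ
  ΔH_2 = 937 − 1086 = −149 kJ
ΔH_1 − ΔH_2 = +328 kJ, so reaction 2 has the more negative ΔH; |ΔH_1 − ΔH_2| = 328 kJ.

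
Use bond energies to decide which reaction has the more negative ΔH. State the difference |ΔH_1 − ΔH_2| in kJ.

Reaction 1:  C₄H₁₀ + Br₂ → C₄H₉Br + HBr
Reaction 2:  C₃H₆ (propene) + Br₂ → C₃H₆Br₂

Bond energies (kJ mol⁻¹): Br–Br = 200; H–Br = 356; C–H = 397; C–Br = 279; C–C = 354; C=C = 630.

Reaction 2, by 44 kJ

Reaction 1:
  Bonds broken (reactants):
    Br–Br: 1 × 200 = 200
    C–C: 3 × 354 = 1062
    C–H: 10 × 397 = 3970
    Σ(broken) = 5232 kJ
  Bonds formed (products):
    C–Br: 1 × 279 = 279
    C–C: 3 × 354 = 1062
    C–H: 9 × 397 = 3573
    H–Br: 1 × 356 = 356
    Σ(formed) = 5270 kJ
  ΔH_1 = 5232 − 5270 = −38 kJ
Reaction 2:
  Bonds broken (reactants):
    Br–Br: 1 × 200 = 200
    C–C: 1 × 354 = 354
    C–H: 6 × 397 = 2382
    C=C: 1 × 630 = 630
    Σ(broken) = 3566 kJ
  Bonds formed (products):
    C–Br: 2 × 279 = 558
    C–C: 2 × 354 = 708
    C–H: 6 × 397 = 2382
    Σ(formed) = 3648 kJ
  ΔH_2 = 3566 − 3648 = −82 kJ
ΔH_1 − ΔH_2 = +44 kJ, so reaction 2 has the more negative ΔH; |ΔH_1 − ΔH_2| = 44 kJ.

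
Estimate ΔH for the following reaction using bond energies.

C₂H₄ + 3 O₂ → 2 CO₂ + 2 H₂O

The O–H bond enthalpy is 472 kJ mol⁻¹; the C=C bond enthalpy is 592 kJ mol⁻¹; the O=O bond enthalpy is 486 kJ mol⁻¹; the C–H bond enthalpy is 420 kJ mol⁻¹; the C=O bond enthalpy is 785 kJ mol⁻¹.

ΔH ≈ −1298 kJ

Bonds broken (reactants):
  C–H: 4 × 420 = 1680
  C=C: 1 × 592 = 592
  O=O: 3 × 486 = 1458
  Σ(broken) = 3730 kJ
Bonds formed (products):
  C=O: 4 × 785 = 3140
  O–H: 4 × 472 = 1888
  Σ(formed) = 5028 kJ
ΔH = Σ(broken) − Σ(formed) = 3730 − 5028 = −1298 kJ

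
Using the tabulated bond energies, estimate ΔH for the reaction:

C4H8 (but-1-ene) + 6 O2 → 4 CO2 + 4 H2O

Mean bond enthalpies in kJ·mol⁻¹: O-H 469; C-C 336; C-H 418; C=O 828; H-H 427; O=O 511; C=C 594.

ΔH ≈ −2700 kJ

Bonds broken (reactants):
  C-C: 2 × 336 = 672
  C-H: 8 × 418 = 3344
  C=C: 1 × 594 = 594
  O=O: 6 × 511 = 3066
  Σ(broken) = 7676 kJ
Bonds formed (products):
  C=O: 8 × 828 = 6624
  O-H: 8 × 469 = 3752
  Σ(formed) = 10376 kJ
ΔH = Σ(broken) − Σ(formed) = 7676 − 10376 = −2700 kJ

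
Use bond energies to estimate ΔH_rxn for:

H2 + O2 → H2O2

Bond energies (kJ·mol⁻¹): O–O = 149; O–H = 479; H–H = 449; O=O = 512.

ΔH ≈ −146 kJ

Bonds broken (reactants):
  H–H: 1 × 449 = 449
  O=O: 1 × 512 = 512
  Σ(broken) = 961 kJ
Bonds formed (products):
  O–H: 2 × 479 = 958
  O–O: 1 × 149 = 149
  Σ(formed) = 1107 kJ
ΔH = Σ(broken) − Σ(formed) = 961 − 1107 = −146 kJ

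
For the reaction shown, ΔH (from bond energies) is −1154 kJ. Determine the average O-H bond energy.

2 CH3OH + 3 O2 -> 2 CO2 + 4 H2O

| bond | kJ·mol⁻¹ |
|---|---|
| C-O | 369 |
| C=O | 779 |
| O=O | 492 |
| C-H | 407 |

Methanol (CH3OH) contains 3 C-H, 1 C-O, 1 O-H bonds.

D(O-H) ≈ 449 kJ/mol

Let D be the O-H bond energy.
Σ(broken) = 6×407 + 2×369 + 2×D + 3×492 = 4656 + 2D
Σ(formed) = 4×779 + 8×D = 3116 + 8D
ΔH = Σ(broken) − Σ(formed) = (4656 + 2D) − (3116 + 8D) = +1540 − 6D
Setting this equal to −1154 kJ gives 6D = 2694, so D = 449 kJ/mol.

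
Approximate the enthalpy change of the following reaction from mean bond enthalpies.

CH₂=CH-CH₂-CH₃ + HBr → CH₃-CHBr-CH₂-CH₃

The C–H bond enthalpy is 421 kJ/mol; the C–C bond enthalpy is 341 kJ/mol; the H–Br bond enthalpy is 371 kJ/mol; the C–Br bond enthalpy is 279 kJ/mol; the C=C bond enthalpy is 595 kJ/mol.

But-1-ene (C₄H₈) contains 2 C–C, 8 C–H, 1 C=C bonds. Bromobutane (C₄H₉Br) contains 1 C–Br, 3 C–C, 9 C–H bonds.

Bonds broken (reactants):
  C–C: 2 × 341 = 682
  C–H: 8 × 421 = 3368
  C=C: 1 × 595 = 595
  H–Br: 1 × 371 = 371
  Σ(broken) = 5016 kJ
Bonds formed (products):
  C–Br: 1 × 279 = 279
  C–C: 3 × 341 = 1023
  C–H: 9 × 421 = 3789
  Σ(formed) = 5091 kJ
ΔH = Σ(broken) − Σ(formed) = 5016 − 5091 = −75 kJ

ΔH ≈ −75 kJ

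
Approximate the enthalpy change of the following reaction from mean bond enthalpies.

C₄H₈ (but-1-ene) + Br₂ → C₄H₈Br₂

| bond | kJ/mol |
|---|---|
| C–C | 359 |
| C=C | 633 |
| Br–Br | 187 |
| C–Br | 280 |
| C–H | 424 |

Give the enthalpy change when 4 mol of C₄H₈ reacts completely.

Bonds broken (reactants):
  Br–Br: 1 × 187 = 187
  C–C: 2 × 359 = 718
  C–H: 8 × 424 = 3392
  C=C: 1 × 633 = 633
  Σ(broken) = 4930 kJ
Bonds formed (products):
  C–Br: 2 × 280 = 560
  C–C: 3 × 359 = 1077
  C–H: 8 × 424 = 3392
  Σ(formed) = 5029 kJ
ΔH = Σ(broken) − Σ(formed) = 4930 − 5029 = −99 kJ
For 4× the reaction as written: 4 × (−99) = −396 kJ

ΔH = −396 kJ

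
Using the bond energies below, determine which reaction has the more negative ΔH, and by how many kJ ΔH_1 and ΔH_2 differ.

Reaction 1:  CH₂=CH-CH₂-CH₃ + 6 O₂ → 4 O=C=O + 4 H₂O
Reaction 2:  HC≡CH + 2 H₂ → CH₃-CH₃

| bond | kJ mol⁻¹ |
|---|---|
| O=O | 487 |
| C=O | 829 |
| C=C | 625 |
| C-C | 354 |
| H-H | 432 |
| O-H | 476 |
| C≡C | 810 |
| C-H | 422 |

Reaction 1:
  Bonds broken (reactants):
    C-C: 2 × 354 = 708
    C-H: 8 × 422 = 3376
    C=C: 1 × 625 = 625
    O=O: 6 × 487 = 2922
    Σ(broken) = 7631 kJ
  Bonds formed (products):
    C=O: 8 × 829 = 6632
    O-H: 8 × 476 = 3808
    Σ(formed) = 10440 kJ
  ΔH_1 = 7631 − 10440 = −2809 kJ
Reaction 2:
  Bonds broken (reactants):
    C≡C: 1 × 810 = 810
    C-H: 2 × 422 = 844
    H-H: 2 × 432 = 864
    Σ(broken) = 2518 kJ
  Bonds formed (products):
    C-C: 1 × 354 = 354
    C-H: 6 × 422 = 2532
    Σ(formed) = 2886 kJ
  ΔH_2 = 2518 − 2886 = −368 kJ
ΔH_1 − ΔH_2 = −2441 kJ, so reaction 1 has the more negative ΔH; |ΔH_1 − ΔH_2| = 2441 kJ.

Reaction 1, by 2441 kJ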